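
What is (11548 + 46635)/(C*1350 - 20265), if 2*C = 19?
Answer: -58183/7440 ≈ -7.8203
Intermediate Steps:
C = 19/2 (C = (½)*19 = 19/2 ≈ 9.5000)
(11548 + 46635)/(C*1350 - 20265) = (11548 + 46635)/((19/2)*1350 - 20265) = 58183/(12825 - 20265) = 58183/(-7440) = 58183*(-1/7440) = -58183/7440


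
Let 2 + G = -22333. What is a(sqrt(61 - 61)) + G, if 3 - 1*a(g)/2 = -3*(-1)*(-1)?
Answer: -22323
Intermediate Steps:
G = -22335 (G = -2 - 22333 = -22335)
a(g) = 12 (a(g) = 6 - 2*(-3*(-1))*(-1) = 6 - 6*(-1) = 6 - 2*(-3) = 6 + 6 = 12)
a(sqrt(61 - 61)) + G = 12 - 22335 = -22323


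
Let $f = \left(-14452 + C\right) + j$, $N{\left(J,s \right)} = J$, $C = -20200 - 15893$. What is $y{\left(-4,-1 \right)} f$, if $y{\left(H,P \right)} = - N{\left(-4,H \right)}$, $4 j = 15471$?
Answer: $-186709$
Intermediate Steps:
$C = -36093$ ($C = -20200 - 15893 = -36093$)
$j = \frac{15471}{4}$ ($j = \frac{1}{4} \cdot 15471 = \frac{15471}{4} \approx 3867.8$)
$y{\left(H,P \right)} = 4$ ($y{\left(H,P \right)} = \left(-1\right) \left(-4\right) = 4$)
$f = - \frac{186709}{4}$ ($f = \left(-14452 - 36093\right) + \frac{15471}{4} = -50545 + \frac{15471}{4} = - \frac{186709}{4} \approx -46677.0$)
$y{\left(-4,-1 \right)} f = 4 \left(- \frac{186709}{4}\right) = -186709$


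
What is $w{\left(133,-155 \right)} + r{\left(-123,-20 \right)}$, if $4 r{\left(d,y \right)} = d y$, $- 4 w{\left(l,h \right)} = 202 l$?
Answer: $- \frac{12203}{2} \approx -6101.5$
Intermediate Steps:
$w{\left(l,h \right)} = - \frac{101 l}{2}$ ($w{\left(l,h \right)} = - \frac{202 l}{4} = - \frac{101 l}{2}$)
$r{\left(d,y \right)} = \frac{d y}{4}$
$w{\left(133,-155 \right)} + r{\left(-123,-20 \right)} = \left(- \frac{101}{2}\right) 133 + \frac{1}{4} \left(-123\right) \left(-20\right) = - \frac{13433}{2} + 615 = - \frac{12203}{2}$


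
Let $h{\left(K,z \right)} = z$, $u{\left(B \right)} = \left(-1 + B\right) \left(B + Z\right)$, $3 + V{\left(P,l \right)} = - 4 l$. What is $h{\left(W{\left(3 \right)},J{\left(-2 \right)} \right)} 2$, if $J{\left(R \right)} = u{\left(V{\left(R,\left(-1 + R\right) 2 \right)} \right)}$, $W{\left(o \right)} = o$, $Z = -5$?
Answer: $640$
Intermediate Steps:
$V{\left(P,l \right)} = -3 - 4 l$
$u{\left(B \right)} = \left(-1 + B\right) \left(-5 + B\right)$ ($u{\left(B \right)} = \left(-1 + B\right) \left(B - 5\right) = \left(-1 + B\right) \left(-5 + B\right)$)
$J{\left(R \right)} = -25 + \left(5 - 8 R\right)^{2} + 48 R$ ($J{\left(R \right)} = 5 + \left(-3 - 4 \left(-1 + R\right) 2\right)^{2} - 6 \left(-3 - 4 \left(-1 + R\right) 2\right) = 5 + \left(-3 - 4 \left(-2 + 2 R\right)\right)^{2} - 6 \left(-3 - 4 \left(-2 + 2 R\right)\right) = 5 + \left(-3 - \left(-8 + 8 R\right)\right)^{2} - 6 \left(-3 - \left(-8 + 8 R\right)\right) = 5 + \left(5 - 8 R\right)^{2} - 6 \left(5 - 8 R\right) = 5 + \left(5 - 8 R\right)^{2} + \left(-30 + 48 R\right) = -25 + \left(5 - 8 R\right)^{2} + 48 R$)
$h{\left(W{\left(3 \right)},J{\left(-2 \right)} \right)} 2 = 32 \left(-2\right) \left(-1 + 2 \left(-2\right)\right) 2 = 32 \left(-2\right) \left(-1 - 4\right) 2 = 32 \left(-2\right) \left(-5\right) 2 = 320 \cdot 2 = 640$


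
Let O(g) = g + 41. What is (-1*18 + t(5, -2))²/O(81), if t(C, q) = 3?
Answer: 225/122 ≈ 1.8443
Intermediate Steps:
O(g) = 41 + g
(-1*18 + t(5, -2))²/O(81) = (-1*18 + 3)²/(41 + 81) = (-18 + 3)²/122 = (-15)²*(1/122) = 225*(1/122) = 225/122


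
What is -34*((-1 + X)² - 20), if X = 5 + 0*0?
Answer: 136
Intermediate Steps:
X = 5 (X = 5 + 0 = 5)
-34*((-1 + X)² - 20) = -34*((-1 + 5)² - 20) = -34*(4² - 20) = -34*(16 - 20) = -34*(-4) = 136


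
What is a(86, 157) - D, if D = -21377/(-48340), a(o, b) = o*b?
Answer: 652665303/48340 ≈ 13502.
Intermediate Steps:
a(o, b) = b*o
D = 21377/48340 (D = -21377*(-1/48340) = 21377/48340 ≈ 0.44222)
a(86, 157) - D = 157*86 - 1*21377/48340 = 13502 - 21377/48340 = 652665303/48340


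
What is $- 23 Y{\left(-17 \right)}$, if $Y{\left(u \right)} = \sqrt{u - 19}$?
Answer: $- 138 i \approx - 138.0 i$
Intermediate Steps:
$Y{\left(u \right)} = \sqrt{-19 + u}$
$- 23 Y{\left(-17 \right)} = - 23 \sqrt{-19 - 17} = - 23 \sqrt{-36} = - 23 \cdot 6 i = - 138 i$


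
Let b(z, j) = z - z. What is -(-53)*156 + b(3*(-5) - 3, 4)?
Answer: 8268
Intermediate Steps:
b(z, j) = 0
-(-53)*156 + b(3*(-5) - 3, 4) = -(-53)*156 + 0 = -53*(-156) + 0 = 8268 + 0 = 8268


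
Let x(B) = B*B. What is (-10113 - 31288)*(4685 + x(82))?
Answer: -472344009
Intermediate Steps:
x(B) = B²
(-10113 - 31288)*(4685 + x(82)) = (-10113 - 31288)*(4685 + 82²) = -41401*(4685 + 6724) = -41401*11409 = -472344009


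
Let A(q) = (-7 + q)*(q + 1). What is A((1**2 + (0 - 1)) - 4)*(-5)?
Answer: -165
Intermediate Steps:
A(q) = (1 + q)*(-7 + q) (A(q) = (-7 + q)*(1 + q) = (1 + q)*(-7 + q))
A((1**2 + (0 - 1)) - 4)*(-5) = (-7 + ((1**2 + (0 - 1)) - 4)**2 - 6*((1**2 + (0 - 1)) - 4))*(-5) = (-7 + ((1 - 1) - 4)**2 - 6*((1 - 1) - 4))*(-5) = (-7 + (0 - 4)**2 - 6*(0 - 4))*(-5) = (-7 + (-4)**2 - 6*(-4))*(-5) = (-7 + 16 + 24)*(-5) = 33*(-5) = -165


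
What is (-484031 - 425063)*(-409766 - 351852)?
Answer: 692382354092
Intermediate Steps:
(-484031 - 425063)*(-409766 - 351852) = -909094*(-761618) = 692382354092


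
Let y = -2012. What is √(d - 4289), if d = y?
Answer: I*√6301 ≈ 79.379*I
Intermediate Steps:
d = -2012
√(d - 4289) = √(-2012 - 4289) = √(-6301) = I*√6301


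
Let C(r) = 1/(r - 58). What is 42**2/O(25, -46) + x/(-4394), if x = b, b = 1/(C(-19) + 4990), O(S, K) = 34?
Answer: 1489082562023/28701137842 ≈ 51.882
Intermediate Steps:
C(r) = 1/(-58 + r)
b = 77/384229 (b = 1/(1/(-58 - 19) + 4990) = 1/(1/(-77) + 4990) = 1/(-1/77 + 4990) = 1/(384229/77) = 77/384229 ≈ 0.00020040)
x = 77/384229 ≈ 0.00020040
42**2/O(25, -46) + x/(-4394) = 42**2/34 + (77/384229)/(-4394) = 1764*(1/34) + (77/384229)*(-1/4394) = 882/17 - 77/1688302226 = 1489082562023/28701137842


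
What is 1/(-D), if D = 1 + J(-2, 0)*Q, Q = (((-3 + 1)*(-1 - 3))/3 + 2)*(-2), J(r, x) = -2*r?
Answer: 3/109 ≈ 0.027523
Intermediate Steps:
Q = -28/3 (Q = (-2*(-4)*(⅓) + 2)*(-2) = (8*(⅓) + 2)*(-2) = (8/3 + 2)*(-2) = (14/3)*(-2) = -28/3 ≈ -9.3333)
D = -109/3 (D = 1 - 2*(-2)*(-28/3) = 1 + 4*(-28/3) = 1 - 112/3 = -109/3 ≈ -36.333)
1/(-D) = 1/(-1*(-109/3)) = 1/(109/3) = 3/109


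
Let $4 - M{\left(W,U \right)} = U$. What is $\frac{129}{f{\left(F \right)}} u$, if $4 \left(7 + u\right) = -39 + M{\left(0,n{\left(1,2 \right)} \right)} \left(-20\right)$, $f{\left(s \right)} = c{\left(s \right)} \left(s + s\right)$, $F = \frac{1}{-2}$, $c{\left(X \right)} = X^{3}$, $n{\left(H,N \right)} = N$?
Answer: $-27606$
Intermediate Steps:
$F = - \frac{1}{2} \approx -0.5$
$M{\left(W,U \right)} = 4 - U$
$f{\left(s \right)} = 2 s^{4}$ ($f{\left(s \right)} = s^{3} \left(s + s\right) = s^{3} \cdot 2 s = 2 s^{4}$)
$u = - \frac{107}{4}$ ($u = -7 + \frac{-39 + \left(4 - 2\right) \left(-20\right)}{4} = -7 + \frac{-39 + 2 \left(-20\right)}{4} = -7 + \frac{-39 - 40}{4} = -7 + \frac{1}{4} \left(-79\right) = -7 - \frac{79}{4} = - \frac{107}{4} \approx -26.75$)
$\frac{129}{f{\left(F \right)}} u = \frac{129}{2 \left(- \frac{1}{2}\right)^{4}} \left(- \frac{107}{4}\right) = \frac{129}{2 \cdot \frac{1}{16}} \left(- \frac{107}{4}\right) = 129 \frac{1}{\frac{1}{8}} \left(- \frac{107}{4}\right) = 129 \cdot 8 \left(- \frac{107}{4}\right) = 1032 \left(- \frac{107}{4}\right) = -27606$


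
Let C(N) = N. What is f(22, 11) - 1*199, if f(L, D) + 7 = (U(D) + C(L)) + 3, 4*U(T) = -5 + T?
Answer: -359/2 ≈ -179.50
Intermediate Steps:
U(T) = -5/4 + T/4 (U(T) = (-5 + T)/4 = -5/4 + T/4)
f(L, D) = -21/4 + L + D/4 (f(L, D) = -7 + (((-5/4 + D/4) + L) + 3) = -7 + ((-5/4 + L + D/4) + 3) = -7 + (7/4 + L + D/4) = -21/4 + L + D/4)
f(22, 11) - 1*199 = (-21/4 + 22 + (¼)*11) - 1*199 = (-21/4 + 22 + 11/4) - 199 = 39/2 - 199 = -359/2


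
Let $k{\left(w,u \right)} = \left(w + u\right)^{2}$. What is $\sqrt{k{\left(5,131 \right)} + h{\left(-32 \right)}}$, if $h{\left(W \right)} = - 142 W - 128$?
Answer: $8 \sqrt{358} \approx 151.37$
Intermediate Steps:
$h{\left(W \right)} = -128 - 142 W$
$k{\left(w,u \right)} = \left(u + w\right)^{2}$
$\sqrt{k{\left(5,131 \right)} + h{\left(-32 \right)}} = \sqrt{\left(131 + 5\right)^{2} - -4416} = \sqrt{136^{2} + \left(-128 + 4544\right)} = \sqrt{18496 + 4416} = \sqrt{22912} = 8 \sqrt{358}$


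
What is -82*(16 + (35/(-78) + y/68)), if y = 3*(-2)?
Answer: -840664/663 ≈ -1268.0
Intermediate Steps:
y = -6
-82*(16 + (35/(-78) + y/68)) = -82*(16 + (35/(-78) - 6/68)) = -82*(16 + (35*(-1/78) - 6*1/68)) = -82*(16 + (-35/78 - 3/34)) = -82*(16 - 356/663) = -82*10252/663 = -840664/663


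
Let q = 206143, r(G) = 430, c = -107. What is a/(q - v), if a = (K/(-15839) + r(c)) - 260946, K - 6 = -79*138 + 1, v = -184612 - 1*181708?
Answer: -4126302029/9067241457 ≈ -0.45508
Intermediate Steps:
v = -366320 (v = -184612 - 181708 = -366320)
K = -10895 (K = 6 + (-79*138 + 1) = 6 + (-10902 + 1) = 6 - 10901 = -10895)
a = -4126302029/15839 (a = (-10895/(-15839) + 430) - 260946 = (-10895*(-1/15839) + 430) - 260946 = (10895/15839 + 430) - 260946 = 6821665/15839 - 260946 = -4126302029/15839 ≈ -2.6052e+5)
a/(q - v) = -4126302029/(15839*(206143 - 1*(-366320))) = -4126302029/(15839*(206143 + 366320)) = -4126302029/15839/572463 = -4126302029/15839*1/572463 = -4126302029/9067241457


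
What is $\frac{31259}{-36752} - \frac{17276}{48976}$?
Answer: $- \frac{135366771}{112497872} \approx -1.2033$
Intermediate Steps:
$\frac{31259}{-36752} - \frac{17276}{48976} = 31259 \left(- \frac{1}{36752}\right) - \frac{4319}{12244} = - \frac{31259}{36752} - \frac{4319}{12244} = - \frac{135366771}{112497872}$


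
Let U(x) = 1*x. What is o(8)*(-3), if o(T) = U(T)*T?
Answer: -192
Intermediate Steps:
U(x) = x
o(T) = T² (o(T) = T*T = T²)
o(8)*(-3) = 8²*(-3) = 64*(-3) = -192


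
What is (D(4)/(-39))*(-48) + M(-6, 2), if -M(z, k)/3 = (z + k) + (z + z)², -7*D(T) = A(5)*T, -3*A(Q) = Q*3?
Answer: -37900/91 ≈ -416.48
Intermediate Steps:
A(Q) = -Q (A(Q) = -Q*3/3 = -Q)
D(T) = 5*T/7 (D(T) = -(-1*5)*T/7 = -(-5)*T/7 = 5*T/7)
M(z, k) = -12*z² - 3*k - 3*z (M(z, k) = -3*((z + k) + (z + z)²) = -3*((k + z) + (2*z)²) = -3*((k + z) + 4*z²) = -3*(k + z + 4*z²) = -12*z² - 3*k - 3*z)
(D(4)/(-39))*(-48) + M(-6, 2) = (((5/7)*4)/(-39))*(-48) + (-12*(-6)² - 3*2 - 3*(-6)) = ((20/7)*(-1/39))*(-48) + (-12*36 - 6 + 18) = -20/273*(-48) + (-432 - 6 + 18) = 320/91 - 420 = -37900/91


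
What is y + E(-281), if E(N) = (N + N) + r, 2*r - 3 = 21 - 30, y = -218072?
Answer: -218637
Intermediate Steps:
r = -3 (r = 3/2 + (21 - 30)/2 = 3/2 + (½)*(-9) = 3/2 - 9/2 = -3)
E(N) = -3 + 2*N (E(N) = (N + N) - 3 = 2*N - 3 = -3 + 2*N)
y + E(-281) = -218072 + (-3 + 2*(-281)) = -218072 + (-3 - 562) = -218072 - 565 = -218637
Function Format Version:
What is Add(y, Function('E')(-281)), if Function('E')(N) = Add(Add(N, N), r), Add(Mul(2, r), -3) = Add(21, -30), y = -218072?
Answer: -218637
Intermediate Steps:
r = -3 (r = Add(Rational(3, 2), Mul(Rational(1, 2), Add(21, -30))) = Add(Rational(3, 2), Mul(Rational(1, 2), -9)) = Add(Rational(3, 2), Rational(-9, 2)) = -3)
Function('E')(N) = Add(-3, Mul(2, N)) (Function('E')(N) = Add(Add(N, N), -3) = Add(Mul(2, N), -3) = Add(-3, Mul(2, N)))
Add(y, Function('E')(-281)) = Add(-218072, Add(-3, Mul(2, -281))) = Add(-218072, Add(-3, -562)) = Add(-218072, -565) = -218637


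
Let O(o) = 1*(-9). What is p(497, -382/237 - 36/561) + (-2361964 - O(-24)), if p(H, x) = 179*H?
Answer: -2272992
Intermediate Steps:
O(o) = -9
p(497, -382/237 - 36/561) + (-2361964 - O(-24)) = 179*497 + (-2361964 - 1*(-9)) = 88963 + (-2361964 + 9) = 88963 - 2361955 = -2272992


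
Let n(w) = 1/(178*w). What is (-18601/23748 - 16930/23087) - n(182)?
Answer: -1683603620323/1110109836381 ≈ -1.5166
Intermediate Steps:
n(w) = 1/(178*w)
(-18601/23748 - 16930/23087) - n(182) = (-18601/23748 - 16930/23087) - 1/(178*182) = (-18601*1/23748 - 16930*1/23087) - 1/(178*182) = (-18601/23748 - 16930/23087) - 1*1/32396 = -831494927/548270076 - 1/32396 = -1683603620323/1110109836381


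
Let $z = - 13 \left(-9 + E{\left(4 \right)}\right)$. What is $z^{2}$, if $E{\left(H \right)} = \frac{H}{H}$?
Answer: $10816$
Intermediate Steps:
$E{\left(H \right)} = 1$
$z = 104$ ($z = - 13 \left(-9 + 1\right) = \left(-13\right) \left(-8\right) = 104$)
$z^{2} = 104^{2} = 10816$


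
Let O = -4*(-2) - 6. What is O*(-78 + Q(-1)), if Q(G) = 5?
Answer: -146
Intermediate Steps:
O = 2 (O = 8 - 6 = 2)
O*(-78 + Q(-1)) = 2*(-78 + 5) = 2*(-73) = -146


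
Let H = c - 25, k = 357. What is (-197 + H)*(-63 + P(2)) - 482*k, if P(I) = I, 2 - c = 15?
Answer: -157739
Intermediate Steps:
c = -13 (c = 2 - 1*15 = 2 - 15 = -13)
H = -38 (H = -13 - 25 = -38)
(-197 + H)*(-63 + P(2)) - 482*k = (-197 - 38)*(-63 + 2) - 482*357 = -235*(-61) - 172074 = 14335 - 172074 = -157739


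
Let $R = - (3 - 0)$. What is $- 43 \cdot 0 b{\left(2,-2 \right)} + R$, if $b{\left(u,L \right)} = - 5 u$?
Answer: $-3$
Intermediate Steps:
$R = -3$ ($R = - (3 + 0) = \left(-1\right) 3 = -3$)
$- 43 \cdot 0 b{\left(2,-2 \right)} + R = - 43 \cdot 0 \left(\left(-5\right) 2\right) - 3 = - 43 \cdot 0 \left(-10\right) - 3 = \left(-43\right) 0 - 3 = 0 - 3 = -3$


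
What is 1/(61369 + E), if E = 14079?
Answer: 1/75448 ≈ 1.3254e-5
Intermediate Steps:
1/(61369 + E) = 1/(61369 + 14079) = 1/75448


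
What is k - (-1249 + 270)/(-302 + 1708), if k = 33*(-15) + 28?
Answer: -655623/1406 ≈ -466.30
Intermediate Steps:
k = -467 (k = -495 + 28 = -467)
k - (-1249 + 270)/(-302 + 1708) = -467 - (-1249 + 270)/(-302 + 1708) = -467 - (-979)/1406 = -467 - 1*(-979/1406) = -467 + 979/1406 = -655623/1406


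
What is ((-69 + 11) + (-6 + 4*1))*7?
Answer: -420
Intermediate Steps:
((-69 + 11) + (-6 + 4*1))*7 = (-58 + (-6 + 4))*7 = (-58 - 2)*7 = -60*7 = -420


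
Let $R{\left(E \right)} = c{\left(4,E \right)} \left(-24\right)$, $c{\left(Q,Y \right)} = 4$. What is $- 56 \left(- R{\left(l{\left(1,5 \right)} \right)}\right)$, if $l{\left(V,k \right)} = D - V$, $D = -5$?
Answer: $-5376$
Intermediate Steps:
$l{\left(V,k \right)} = -5 - V$
$R{\left(E \right)} = -96$ ($R{\left(E \right)} = 4 \left(-24\right) = -96$)
$- 56 \left(- R{\left(l{\left(1,5 \right)} \right)}\right) = - 56 \left(\left(-1\right) \left(-96\right)\right) = \left(-56\right) 96 = -5376$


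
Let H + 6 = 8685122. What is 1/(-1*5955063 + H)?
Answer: 1/2730053 ≈ 3.6629e-7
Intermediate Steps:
H = 8685116 (H = -6 + 8685122 = 8685116)
1/(-1*5955063 + H) = 1/(-1*5955063 + 8685116) = 1/(-5955063 + 8685116) = 1/2730053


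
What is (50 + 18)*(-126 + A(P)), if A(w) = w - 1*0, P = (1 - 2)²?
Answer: -8500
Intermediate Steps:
P = 1 (P = (-1)² = 1)
A(w) = w (A(w) = w + 0 = w)
(50 + 18)*(-126 + A(P)) = (50 + 18)*(-126 + 1) = 68*(-125) = -8500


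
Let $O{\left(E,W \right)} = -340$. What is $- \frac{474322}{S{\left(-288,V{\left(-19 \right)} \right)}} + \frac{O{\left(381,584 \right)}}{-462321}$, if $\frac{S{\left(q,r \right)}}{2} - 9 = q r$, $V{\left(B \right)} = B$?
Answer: $- \frac{4060838783}{93851163} \approx -43.269$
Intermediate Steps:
$S{\left(q,r \right)} = 18 + 2 q r$
$- \frac{474322}{S{\left(-288,V{\left(-19 \right)} \right)}} + \frac{O{\left(381,584 \right)}}{-462321} = - \frac{474322}{18 + 2 \left(-288\right) \left(-19\right)} - \frac{340}{-462321} = - \frac{474322}{18 + 10944} - - \frac{340}{462321} = - \frac{474322}{10962} + \frac{340}{462321} = \left(-474322\right) \frac{1}{10962} + \frac{340}{462321} = - \frac{237161}{5481} + \frac{340}{462321} = - \frac{4060838783}{93851163}$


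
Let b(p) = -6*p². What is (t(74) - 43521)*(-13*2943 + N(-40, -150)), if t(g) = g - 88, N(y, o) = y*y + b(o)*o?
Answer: -879987800435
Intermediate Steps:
N(y, o) = y² - 6*o³ (N(y, o) = y*y + (-6*o²)*o = y² - 6*o³)
t(g) = -88 + g
(t(74) - 43521)*(-13*2943 + N(-40, -150)) = ((-88 + 74) - 43521)*(-13*2943 + ((-40)² - 6*(-150)³)) = (-14 - 43521)*(-38259 + (1600 - 6*(-3375000))) = -43535*(-38259 + (1600 + 20250000)) = -43535*(-38259 + 20251600) = -43535*20213341 = -879987800435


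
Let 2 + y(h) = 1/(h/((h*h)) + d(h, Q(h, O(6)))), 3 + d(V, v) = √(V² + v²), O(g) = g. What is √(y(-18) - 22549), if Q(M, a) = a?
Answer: √(1240323 - 2435508*√10)/√(-55 + 108*√10) ≈ 150.17*I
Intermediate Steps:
d(V, v) = -3 + √(V² + v²)
y(h) = -2 + 1/(-3 + 1/h + √(36 + h²)) (y(h) = -2 + 1/(h/((h*h)) + (-3 + √(h² + 6²))) = -2 + 1/(h/(h²) + (-3 + √(h² + 36))) = -2 + 1/(h/h² + (-3 + √(36 + h²))) = -2 + 1/(1/h + (-3 + √(36 + h²))) = -2 + 1/(-3 + 1/h + √(36 + h²)))
√(y(-18) - 22549) = √((-2 - 18 - 2*(-18)*(-3 + √(36 + (-18)²)))/(1 - 18*(-3 + √(36 + (-18)²))) - 22549) = √((-2 - 18 - 2*(-18)*(-3 + √(36 + 324)))/(1 - 18*(-3 + √(36 + 324))) - 22549) = √((-2 - 18 - 2*(-18)*(-3 + √360))/(1 - 18*(-3 + √360)) - 22549) = √((-2 - 18 - 2*(-18)*(-3 + 6*√10))/(1 - 18*(-3 + 6*√10)) - 22549) = √((-2 - 18 + (-108 + 216*√10))/(1 + (54 - 108*√10)) - 22549) = √((-128 + 216*√10)/(55 - 108*√10) - 22549) = √(-22549 + (-128 + 216*√10)/(55 - 108*√10))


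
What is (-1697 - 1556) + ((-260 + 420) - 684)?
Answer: -3777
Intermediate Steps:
(-1697 - 1556) + ((-260 + 420) - 684) = -3253 + (160 - 684) = -3253 - 524 = -3777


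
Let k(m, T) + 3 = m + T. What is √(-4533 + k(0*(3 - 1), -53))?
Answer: I*√4589 ≈ 67.742*I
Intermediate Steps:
k(m, T) = -3 + T + m (k(m, T) = -3 + (m + T) = -3 + (T + m) = -3 + T + m)
√(-4533 + k(0*(3 - 1), -53)) = √(-4533 + (-3 - 53 + 0*(3 - 1))) = √(-4533 + (-3 - 53 + 0*2)) = √(-4533 + (-3 - 53 + 0)) = √(-4533 - 56) = √(-4589) = I*√4589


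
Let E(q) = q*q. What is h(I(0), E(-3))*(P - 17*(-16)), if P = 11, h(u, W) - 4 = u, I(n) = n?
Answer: 1132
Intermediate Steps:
E(q) = q²
h(u, W) = 4 + u
h(I(0), E(-3))*(P - 17*(-16)) = (4 + 0)*(11 - 17*(-16)) = 4*(11 + 272) = 4*283 = 1132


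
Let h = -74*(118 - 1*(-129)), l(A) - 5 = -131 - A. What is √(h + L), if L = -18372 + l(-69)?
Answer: I*√36707 ≈ 191.59*I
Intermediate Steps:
l(A) = -126 - A (l(A) = 5 + (-131 - A) = -126 - A)
L = -18429 (L = -18372 + (-126 - 1*(-69)) = -18372 + (-126 + 69) = -18372 - 57 = -18429)
h = -18278 (h = -74*(118 + 129) = -74*247 = -18278)
√(h + L) = √(-18278 - 18429) = √(-36707) = I*√36707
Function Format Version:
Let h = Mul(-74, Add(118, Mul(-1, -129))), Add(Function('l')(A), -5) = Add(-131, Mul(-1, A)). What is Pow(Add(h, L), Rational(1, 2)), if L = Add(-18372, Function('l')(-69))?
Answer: Mul(I, Pow(36707, Rational(1, 2))) ≈ Mul(191.59, I)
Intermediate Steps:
Function('l')(A) = Add(-126, Mul(-1, A)) (Function('l')(A) = Add(5, Add(-131, Mul(-1, A))) = Add(-126, Mul(-1, A)))
L = -18429 (L = Add(-18372, Add(-126, Mul(-1, -69))) = Add(-18372, Add(-126, 69)) = Add(-18372, -57) = -18429)
h = -18278 (h = Mul(-74, Add(118, 129)) = Mul(-74, 247) = -18278)
Pow(Add(h, L), Rational(1, 2)) = Pow(Add(-18278, -18429), Rational(1, 2)) = Pow(-36707, Rational(1, 2)) = Mul(I, Pow(36707, Rational(1, 2)))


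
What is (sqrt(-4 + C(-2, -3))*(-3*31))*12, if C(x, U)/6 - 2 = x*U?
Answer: -2232*sqrt(11) ≈ -7402.7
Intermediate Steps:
C(x, U) = 12 + 6*U*x (C(x, U) = 12 + 6*(x*U) = 12 + 6*(U*x) = 12 + 6*U*x)
(sqrt(-4 + C(-2, -3))*(-3*31))*12 = (sqrt(-4 + (12 + 6*(-3)*(-2)))*(-3*31))*12 = (sqrt(-4 + (12 + 36))*(-93))*12 = (sqrt(-4 + 48)*(-93))*12 = (sqrt(44)*(-93))*12 = ((2*sqrt(11))*(-93))*12 = -186*sqrt(11)*12 = -2232*sqrt(11)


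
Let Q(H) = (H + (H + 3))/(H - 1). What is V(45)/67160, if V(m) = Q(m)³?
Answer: 804357/5720957440 ≈ 0.00014060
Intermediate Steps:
Q(H) = (3 + 2*H)/(-1 + H) (Q(H) = (H + (3 + H))/(-1 + H) = (3 + 2*H)/(-1 + H))
V(m) = (3 + 2*m)³/(-1 + m)³ (V(m) = ((3 + 2*m)/(-1 + m))³ = (3 + 2*m)³/(-1 + m)³)
V(45)/67160 = ((3 + 2*45)³/(-1 + 45)³)/67160 = ((3 + 90)³/44³)*(1/67160) = ((1/85184)*93³)*(1/67160) = ((1/85184)*804357)*(1/67160) = (804357/85184)*(1/67160) = 804357/5720957440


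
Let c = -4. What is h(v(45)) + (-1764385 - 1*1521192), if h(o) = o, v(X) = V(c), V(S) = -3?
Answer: -3285580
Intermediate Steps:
v(X) = -3
h(v(45)) + (-1764385 - 1*1521192) = -3 + (-1764385 - 1*1521192) = -3 + (-1764385 - 1521192) = -3 - 3285577 = -3285580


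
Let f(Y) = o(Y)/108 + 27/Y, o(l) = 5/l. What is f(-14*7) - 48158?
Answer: -509707193/10584 ≈ -48158.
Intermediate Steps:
f(Y) = 2921/(108*Y) (f(Y) = (5/Y)/108 + 27/Y = (5/Y)*(1/108) + 27/Y = 5/(108*Y) + 27/Y = 2921/(108*Y))
f(-14*7) - 48158 = 2921/(108*((-14*7))) - 48158 = (2921/108)/(-98) - 48158 = (2921/108)*(-1/98) - 48158 = -2921/10584 - 48158 = -509707193/10584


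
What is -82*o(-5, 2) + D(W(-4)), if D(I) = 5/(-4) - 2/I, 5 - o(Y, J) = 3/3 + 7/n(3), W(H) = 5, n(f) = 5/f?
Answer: 59/4 ≈ 14.750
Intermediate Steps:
o(Y, J) = -⅕ (o(Y, J) = 5 - (3/3 + 7/((5/3))) = 5 - (3*(⅓) + 7/((5*(⅓)))) = 5 - (1 + 7/(5/3)) = 5 - (1 + 7*(⅗)) = 5 - (1 + 21/5) = 5 - 1*26/5 = 5 - 26/5 = -⅕)
D(I) = -5/4 - 2/I (D(I) = 5*(-¼) - 2/I = -5/4 - 2/I)
-82*o(-5, 2) + D(W(-4)) = -82*(-⅕) + (-5/4 - 2/5) = 82/5 + (-5/4 - 2*⅕) = 82/5 + (-5/4 - ⅖) = 82/5 - 33/20 = 59/4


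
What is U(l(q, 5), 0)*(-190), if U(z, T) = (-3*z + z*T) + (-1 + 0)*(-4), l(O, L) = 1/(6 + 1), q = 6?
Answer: -4750/7 ≈ -678.57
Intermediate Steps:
l(O, L) = 1/7
U(z, T) = 4 - 3*z + T*z (U(z, T) = (-3*z + T*z) - 1*(-4) = (-3*z + T*z) + 4 = 4 - 3*z + T*z)
U(l(q, 5), 0)*(-190) = (4 - 3*1/7 + 0*(1/7))*(-190) = (4 - 3/7 + 0)*(-190) = (25/7)*(-190) = -4750/7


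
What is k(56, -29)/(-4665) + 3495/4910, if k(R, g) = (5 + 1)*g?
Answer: 1143901/1527010 ≈ 0.74911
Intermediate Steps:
k(R, g) = 6*g
k(56, -29)/(-4665) + 3495/4910 = (6*(-29))/(-4665) + 3495/4910 = -174*(-1/4665) + 3495*(1/4910) = 58/1555 + 699/982 = 1143901/1527010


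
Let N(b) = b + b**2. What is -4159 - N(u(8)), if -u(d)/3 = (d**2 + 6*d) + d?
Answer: -133399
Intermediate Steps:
u(d) = -21*d - 3*d**2 (u(d) = -3*((d**2 + 6*d) + d) = -3*(d**2 + 7*d) = -21*d - 3*d**2)
-4159 - N(u(8)) = -4159 - (-3*8*(7 + 8))*(1 - 3*8*(7 + 8)) = -4159 - (-3*8*15)*(1 - 3*8*15) = -4159 - (-360)*(1 - 360) = -4159 - (-360)*(-359) = -4159 - 1*129240 = -4159 - 129240 = -133399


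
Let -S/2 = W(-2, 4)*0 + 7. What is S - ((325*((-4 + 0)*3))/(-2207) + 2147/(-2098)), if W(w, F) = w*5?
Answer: -68267775/4630286 ≈ -14.744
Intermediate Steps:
W(w, F) = 5*w
S = -14 (S = -2*((5*(-2))*0 + 7) = -2*(-10*0 + 7) = -2*(0 + 7) = -2*7 = -14)
S - ((325*((-4 + 0)*3))/(-2207) + 2147/(-2098)) = -14 - ((325*((-4 + 0)*3))/(-2207) + 2147/(-2098)) = -14 - ((325*(-4*3))*(-1/2207) + 2147*(-1/2098)) = -14 - ((325*(-12))*(-1/2207) - 2147/2098) = -14 - (-3900*(-1/2207) - 2147/2098) = -14 - (3900/2207 - 2147/2098) = -14 - 1*3443771/4630286 = -14 - 3443771/4630286 = -68267775/4630286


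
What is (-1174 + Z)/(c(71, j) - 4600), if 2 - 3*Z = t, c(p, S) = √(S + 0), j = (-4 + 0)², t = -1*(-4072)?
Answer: 1898/3447 ≈ 0.55062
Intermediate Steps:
t = 4072
j = 16 (j = (-4)² = 16)
c(p, S) = √S
Z = -4070/3 (Z = ⅔ - ⅓*4072 = ⅔ - 4072/3 = -4070/3 ≈ -1356.7)
(-1174 + Z)/(c(71, j) - 4600) = (-1174 - 4070/3)/(√16 - 4600) = -7592/(3*(4 - 4600)) = -7592/3/(-4596) = -7592/3*(-1/4596) = 1898/3447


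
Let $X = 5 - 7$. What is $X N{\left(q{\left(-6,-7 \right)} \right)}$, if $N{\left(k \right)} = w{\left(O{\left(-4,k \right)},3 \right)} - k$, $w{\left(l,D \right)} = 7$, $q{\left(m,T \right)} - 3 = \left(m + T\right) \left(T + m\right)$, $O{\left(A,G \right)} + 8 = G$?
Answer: $330$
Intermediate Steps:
$O{\left(A,G \right)} = -8 + G$
$q{\left(m,T \right)} = 3 + \left(T + m\right)^{2}$ ($q{\left(m,T \right)} = 3 + \left(m + T\right) \left(T + m\right) = 3 + \left(T + m\right) \left(T + m\right) = 3 + \left(T + m\right)^{2}$)
$N{\left(k \right)} = 7 - k$
$X = -2$
$X N{\left(q{\left(-6,-7 \right)} \right)} = - 2 \left(7 - \left(3 + \left(-7 - 6\right)^{2}\right)\right) = - 2 \left(7 - \left(3 + \left(-13\right)^{2}\right)\right) = - 2 \left(7 - \left(3 + 169\right)\right) = - 2 \left(7 - 172\right) = \left(-2\right) \left(-165\right) = 330$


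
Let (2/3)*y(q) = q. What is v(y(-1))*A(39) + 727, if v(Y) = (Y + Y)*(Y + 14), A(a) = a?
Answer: -1471/2 ≈ -735.50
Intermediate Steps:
y(q) = 3*q/2
v(Y) = 2*Y*(14 + Y) (v(Y) = (2*Y)*(14 + Y) = 2*Y*(14 + Y))
v(y(-1))*A(39) + 727 = (2*((3/2)*(-1))*(14 + (3/2)*(-1)))*39 + 727 = (2*(-3/2)*(14 - 3/2))*39 + 727 = (2*(-3/2)*(25/2))*39 + 727 = -75/2*39 + 727 = -2925/2 + 727 = -1471/2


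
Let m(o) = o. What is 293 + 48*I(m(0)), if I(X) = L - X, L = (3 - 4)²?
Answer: 341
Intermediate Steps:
L = 1 (L = (-1)² = 1)
I(X) = 1 - X
293 + 48*I(m(0)) = 293 + 48*(1 - 1*0) = 293 + 48*(1 + 0) = 293 + 48*1 = 293 + 48 = 341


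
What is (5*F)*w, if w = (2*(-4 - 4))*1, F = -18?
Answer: 1440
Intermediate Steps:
w = -16 (w = (2*(-8))*1 = -16*1 = -16)
(5*F)*w = (5*(-18))*(-16) = -90*(-16) = 1440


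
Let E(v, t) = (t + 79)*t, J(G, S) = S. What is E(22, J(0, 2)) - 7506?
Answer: -7344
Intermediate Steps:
E(v, t) = t*(79 + t) (E(v, t) = (79 + t)*t = t*(79 + t))
E(22, J(0, 2)) - 7506 = 2*(79 + 2) - 7506 = 2*81 - 7506 = 162 - 7506 = -7344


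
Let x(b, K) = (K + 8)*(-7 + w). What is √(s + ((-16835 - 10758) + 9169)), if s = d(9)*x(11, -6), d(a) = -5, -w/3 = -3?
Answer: 2*I*√4611 ≈ 135.81*I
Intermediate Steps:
w = 9 (w = -3*(-3) = 9)
x(b, K) = 16 + 2*K (x(b, K) = (K + 8)*(-7 + 9) = (8 + K)*2 = 16 + 2*K)
s = -20 (s = -5*(16 + 2*(-6)) = -5*(16 - 12) = -5*4 = -20)
√(s + ((-16835 - 10758) + 9169)) = √(-20 + ((-16835 - 10758) + 9169)) = √(-20 + (-27593 + 9169)) = √(-20 - 18424) = √(-18444) = 2*I*√4611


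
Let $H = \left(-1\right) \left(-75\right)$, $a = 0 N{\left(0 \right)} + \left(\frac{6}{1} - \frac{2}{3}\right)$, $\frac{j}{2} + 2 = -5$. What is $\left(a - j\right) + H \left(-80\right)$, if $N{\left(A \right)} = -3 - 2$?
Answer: $- \frac{17942}{3} \approx -5980.7$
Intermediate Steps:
$j = -14$ ($j = -4 + 2 \left(-5\right) = -4 - 10 = -14$)
$N{\left(A \right)} = -5$
$a = \frac{16}{3}$ ($a = 0 \left(-5\right) + \left(\frac{6}{1} - \frac{2}{3}\right) = 0 + \left(6 \cdot 1 - \frac{2}{3}\right) = 0 + \left(6 - \frac{2}{3}\right) = 0 + \frac{16}{3} = \frac{16}{3} \approx 5.3333$)
$H = 75$
$\left(a - j\right) + H \left(-80\right) = \left(\frac{16}{3} - -14\right) + 75 \left(-80\right) = \left(\frac{16}{3} + 14\right) - 6000 = \frac{58}{3} - 6000 = - \frac{17942}{3}$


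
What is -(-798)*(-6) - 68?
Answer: -4856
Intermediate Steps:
-(-798)*(-6) - 68 = -114*42 - 68 = -4788 - 68 = -4856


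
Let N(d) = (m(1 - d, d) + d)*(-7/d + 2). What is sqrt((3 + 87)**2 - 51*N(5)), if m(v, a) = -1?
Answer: 12*sqrt(1385)/5 ≈ 89.317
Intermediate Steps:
N(d) = (-1 + d)*(2 - 7/d) (N(d) = (-1 + d)*(-7/d + 2) = (-1 + d)*(2 - 7/d))
sqrt((3 + 87)**2 - 51*N(5)) = sqrt((3 + 87)**2 - 51*(-9 + 2*5 + 7/5)) = sqrt(90**2 - 51*(-9 + 10 + 7*(1/5))) = sqrt(8100 - 51*(-9 + 10 + 7/5)) = sqrt(8100 - 51*12/5) = sqrt(8100 - 612/5) = sqrt(39888/5) = 12*sqrt(1385)/5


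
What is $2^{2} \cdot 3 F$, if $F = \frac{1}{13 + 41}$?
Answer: $\frac{2}{9} \approx 0.22222$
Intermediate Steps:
$F = \frac{1}{54} \approx 0.018519$
$2^{2} \cdot 3 F = 2^{2} \cdot 3 \cdot \frac{1}{54} = 4 \cdot 3 \cdot \frac{1}{54} = 12 \cdot \frac{1}{54} = \frac{2}{9}$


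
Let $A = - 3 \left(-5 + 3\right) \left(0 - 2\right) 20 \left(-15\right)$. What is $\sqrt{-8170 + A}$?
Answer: $i \sqrt{4570} \approx 67.602 i$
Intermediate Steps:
$A = 3600$ ($A = \left(-3\right) \left(-2\right) \left(-2\right) 20 \left(-15\right) = 6 \left(-2\right) 20 \left(-15\right) = \left(-12\right) 20 \left(-15\right) = \left(-240\right) \left(-15\right) = 3600$)
$\sqrt{-8170 + A} = \sqrt{-8170 + 3600} = \sqrt{-4570} = i \sqrt{4570}$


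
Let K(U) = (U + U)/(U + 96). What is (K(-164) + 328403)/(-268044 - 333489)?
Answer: -5582933/10226061 ≈ -0.54595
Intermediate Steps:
K(U) = 2*U/(96 + U) (K(U) = (2*U)/(96 + U) = 2*U/(96 + U))
(K(-164) + 328403)/(-268044 - 333489) = (2*(-164)/(96 - 164) + 328403)/(-268044 - 333489) = (2*(-164)/(-68) + 328403)/(-601533) = (2*(-164)*(-1/68) + 328403)*(-1/601533) = (82/17 + 328403)*(-1/601533) = (5582933/17)*(-1/601533) = -5582933/10226061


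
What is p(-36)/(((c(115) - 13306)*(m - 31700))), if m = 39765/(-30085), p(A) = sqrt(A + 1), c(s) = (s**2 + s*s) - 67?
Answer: -547*I*sqrt(35)/226763326971 ≈ -1.4271e-8*I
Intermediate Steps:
c(s) = -67 + 2*s**2 (c(s) = (s**2 + s**2) - 67 = 2*s**2 - 67 = -67 + 2*s**2)
p(A) = sqrt(1 + A)
m = -723/547 (m = 39765*(-1/30085) = -723/547 ≈ -1.3218)
p(-36)/(((c(115) - 13306)*(m - 31700))) = sqrt(1 - 36)/((((-67 + 2*115**2) - 13306)*(-723/547 - 31700))) = sqrt(-35)/((((-67 + 2*13225) - 13306)*(-17340623/547))) = (I*sqrt(35))/((((-67 + 26450) - 13306)*(-17340623/547))) = (I*sqrt(35))/(((26383 - 13306)*(-17340623/547))) = (I*sqrt(35))/((13077*(-17340623/547))) = (I*sqrt(35))/(-226763326971/547) = (I*sqrt(35))*(-547/226763326971) = -547*I*sqrt(35)/226763326971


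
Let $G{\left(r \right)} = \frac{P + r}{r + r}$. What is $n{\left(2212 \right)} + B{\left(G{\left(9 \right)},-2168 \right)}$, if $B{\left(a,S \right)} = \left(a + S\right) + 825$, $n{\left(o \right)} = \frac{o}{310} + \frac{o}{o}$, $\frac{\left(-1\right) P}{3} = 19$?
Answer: $- \frac{621952}{465} \approx -1337.5$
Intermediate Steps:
$P = -57$ ($P = \left(-3\right) 19 = -57$)
$G{\left(r \right)} = \frac{-57 + r}{2 r}$ ($G{\left(r \right)} = \frac{-57 + r}{r + r} = \frac{-57 + r}{2 r}$)
$n{\left(o \right)} = 1 + \frac{o}{310}$ ($n{\left(o \right)} = o \frac{1}{310} + 1 = \frac{o}{310} + 1 = 1 + \frac{o}{310}$)
$B{\left(a,S \right)} = 825 + S + a$ ($B{\left(a,S \right)} = \left(S + a\right) + 825 = 825 + S + a$)
$n{\left(2212 \right)} + B{\left(G{\left(9 \right)},-2168 \right)} = \left(1 + \frac{1}{310} \cdot 2212\right) + \left(825 - 2168 + \frac{-57 + 9}{2 \cdot 9}\right) = \left(1 + \frac{1106}{155}\right) + \left(825 - 2168 + \frac{1}{2} \cdot \frac{1}{9} \left(-48\right)\right) = \frac{1261}{155} - \frac{4037}{3} = - \frac{621952}{465}$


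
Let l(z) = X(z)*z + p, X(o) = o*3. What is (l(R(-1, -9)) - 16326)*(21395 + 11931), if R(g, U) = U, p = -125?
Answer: -540147808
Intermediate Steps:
X(o) = 3*o
l(z) = -125 + 3*z² (l(z) = (3*z)*z - 125 = 3*z² - 125 = -125 + 3*z²)
(l(R(-1, -9)) - 16326)*(21395 + 11931) = ((-125 + 3*(-9)²) - 16326)*(21395 + 11931) = ((-125 + 3*81) - 16326)*33326 = ((-125 + 243) - 16326)*33326 = (118 - 16326)*33326 = -16208*33326 = -540147808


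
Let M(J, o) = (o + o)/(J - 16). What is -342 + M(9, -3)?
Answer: -2388/7 ≈ -341.14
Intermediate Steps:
M(J, o) = 2*o/(-16 + J) (M(J, o) = (2*o)/(-16 + J) = 2*o/(-16 + J))
-342 + M(9, -3) = -342 + 2*(-3)/(-16 + 9) = -342 + 2*(-3)/(-7) = -342 + 2*(-3)*(-1/7) = -342 + 6/7 = -2388/7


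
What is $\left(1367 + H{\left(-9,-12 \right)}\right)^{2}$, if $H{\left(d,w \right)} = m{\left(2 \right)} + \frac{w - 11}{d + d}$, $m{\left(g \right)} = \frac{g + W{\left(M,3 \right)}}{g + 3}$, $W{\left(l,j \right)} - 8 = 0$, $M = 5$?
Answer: $\frac{608362225}{324} \approx 1.8777 \cdot 10^{6}$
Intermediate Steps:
$W{\left(l,j \right)} = 8$ ($W{\left(l,j \right)} = 8 + 0 = 8$)
$m{\left(g \right)} = \frac{8 + g}{3 + g}$ ($m{\left(g \right)} = \frac{g + 8}{g + 3} = \frac{8 + g}{3 + g}$)
$H{\left(d,w \right)} = 2 + \frac{-11 + w}{2 d}$ ($H{\left(d,w \right)} = \frac{8 + 2}{3 + 2} + \frac{w - 11}{d + d} = \frac{1}{5} \cdot 10 + \frac{-11 + w}{2 d} = \frac{1}{5} \cdot 10 + \left(-11 + w\right) \frac{1}{2 d} = 2 + \frac{-11 + w}{2 d}$)
$\left(1367 + H{\left(-9,-12 \right)}\right)^{2} = \left(1367 + \frac{-11 - 12 + 4 \left(-9\right)}{2 \left(-9\right)}\right)^{2} = \left(1367 + \frac{1}{2} \left(- \frac{1}{9}\right) \left(-11 - 12 - 36\right)\right)^{2} = \left(1367 + \frac{1}{2} \left(- \frac{1}{9}\right) \left(-59\right)\right)^{2} = \left(1367 + \frac{59}{18}\right)^{2} = \left(\frac{24665}{18}\right)^{2} = \frac{608362225}{324}$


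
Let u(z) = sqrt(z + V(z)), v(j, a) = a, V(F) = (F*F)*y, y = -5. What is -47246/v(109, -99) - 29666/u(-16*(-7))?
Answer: 47246/99 + 163*I*sqrt(3913)/86 ≈ 477.23 + 118.56*I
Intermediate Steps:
V(F) = -5*F**2 (V(F) = (F*F)*(-5) = F**2*(-5) = -5*F**2)
u(z) = sqrt(z - 5*z**2)
-47246/v(109, -99) - 29666/u(-16*(-7)) = -47246/(-99) - 29666/sqrt(-62608) = -47246*(-1/99) - 29666*sqrt(7)/(28*sqrt(1 - 5*112)) = 47246/99 - 29666*sqrt(7)/(28*sqrt(1 - 560)) = 47246/99 - 29666*(-I*sqrt(3913)/15652) = 47246/99 - (-163)*I*sqrt(3913)/86 = 47246/99 + 163*I*sqrt(3913)/86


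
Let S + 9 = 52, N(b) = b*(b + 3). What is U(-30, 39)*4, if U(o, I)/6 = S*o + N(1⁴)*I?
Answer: -27216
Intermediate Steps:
N(b) = b*(3 + b)
S = 43 (S = -9 + 52 = 43)
U(o, I) = 24*I + 258*o (U(o, I) = 6*(43*o + (1⁴*(3 + 1⁴))*I) = 6*(43*o + (1*(3 + 1))*I) = 6*(43*o + (1*4)*I) = 6*(43*o + 4*I) = 6*(4*I + 43*o) = 24*I + 258*o)
U(-30, 39)*4 = (24*39 + 258*(-30))*4 = (936 - 7740)*4 = -6804*4 = -27216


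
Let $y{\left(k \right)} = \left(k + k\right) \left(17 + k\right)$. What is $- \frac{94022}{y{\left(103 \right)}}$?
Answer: $- \frac{47011}{12360} \approx -3.8035$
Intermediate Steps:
$y{\left(k \right)} = 2 k \left(17 + k\right)$
$- \frac{94022}{y{\left(103 \right)}} = - \frac{94022}{2 \cdot 103 \left(17 + 103\right)} = - \frac{94022}{2 \cdot 103 \cdot 120} = - \frac{94022}{24720} = \left(-94022\right) \frac{1}{24720} = - \frac{47011}{12360}$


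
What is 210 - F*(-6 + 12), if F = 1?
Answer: 204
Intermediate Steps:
210 - F*(-6 + 12) = 210 - (-6 + 12) = 210 - 6 = 204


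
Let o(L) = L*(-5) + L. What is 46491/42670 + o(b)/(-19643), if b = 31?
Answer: 918513793/838166810 ≈ 1.0959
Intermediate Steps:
o(L) = -4*L (o(L) = -5*L + L = -4*L)
46491/42670 + o(b)/(-19643) = 46491/42670 - 4*31/(-19643) = 46491*(1/42670) - 124*(-1/19643) = 46491/42670 + 124/19643 = 918513793/838166810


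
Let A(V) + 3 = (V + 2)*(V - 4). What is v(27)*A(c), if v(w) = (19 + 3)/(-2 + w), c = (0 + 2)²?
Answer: -66/25 ≈ -2.6400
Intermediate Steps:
c = 4 (c = 2² = 4)
A(V) = -3 + (-4 + V)*(2 + V) (A(V) = -3 + (V + 2)*(V - 4) = -3 + (2 + V)*(-4 + V) = -3 + (-4 + V)*(2 + V))
v(w) = 22/(-2 + w)
v(27)*A(c) = (22/(-2 + 27))*(-11 + 4² - 2*4) = (22/25)*(-11 + 16 - 8) = (22*(1/25))*(-3) = (22/25)*(-3) = -66/25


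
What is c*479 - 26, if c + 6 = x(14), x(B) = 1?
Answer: -2421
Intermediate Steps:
c = -5 (c = -6 + 1 = -5)
c*479 - 26 = -5*479 - 26 = -2395 - 26 = -2421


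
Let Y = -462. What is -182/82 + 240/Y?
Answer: -8647/3157 ≈ -2.7390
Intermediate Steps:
-182/82 + 240/Y = -182/82 + 240/(-462) = -182*1/82 + 240*(-1/462) = -91/41 - 40/77 = -8647/3157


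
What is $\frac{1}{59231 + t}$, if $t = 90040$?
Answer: $\frac{1}{149271} \approx 6.6992 \cdot 10^{-6}$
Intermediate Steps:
$\frac{1}{59231 + t} = \frac{1}{59231 + 90040} = \frac{1}{149271}$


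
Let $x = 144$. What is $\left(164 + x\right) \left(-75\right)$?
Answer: $-23100$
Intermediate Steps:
$\left(164 + x\right) \left(-75\right) = \left(164 + 144\right) \left(-75\right) = 308 \left(-75\right) = -23100$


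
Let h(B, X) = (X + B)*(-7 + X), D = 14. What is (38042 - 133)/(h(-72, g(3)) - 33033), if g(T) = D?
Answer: -37909/33439 ≈ -1.1337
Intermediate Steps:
g(T) = 14
h(B, X) = (-7 + X)*(B + X) (h(B, X) = (B + X)*(-7 + X) = (-7 + X)*(B + X))
(38042 - 133)/(h(-72, g(3)) - 33033) = (38042 - 133)/((14² - 7*(-72) - 7*14 - 72*14) - 33033) = 37909/((196 + 504 - 98 - 1008) - 33033) = 37909/(-406 - 33033) = 37909/(-33439) = 37909*(-1/33439) = -37909/33439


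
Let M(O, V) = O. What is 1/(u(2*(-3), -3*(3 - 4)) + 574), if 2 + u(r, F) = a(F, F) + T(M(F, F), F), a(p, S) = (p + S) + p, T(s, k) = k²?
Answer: 1/590 ≈ 0.0016949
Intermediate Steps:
a(p, S) = S + 2*p (a(p, S) = (S + p) + p = S + 2*p)
u(r, F) = -2 + F² + 3*F (u(r, F) = -2 + ((F + 2*F) + F²) = -2 + (3*F + F²) = -2 + (F² + 3*F) = -2 + F² + 3*F)
1/(u(2*(-3), -3*(3 - 4)) + 574) = 1/((-2 + (-3*(3 - 4))² + 3*(-3*(3 - 4))) + 574) = 1/((-2 + (-3*(-1))² + 3*(-3*(-1))) + 574) = 1/((-2 + 3² + 3*3) + 574) = 1/((-2 + 9 + 9) + 574) = 1/(16 + 574) = 1/590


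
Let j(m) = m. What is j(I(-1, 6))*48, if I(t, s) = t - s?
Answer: -336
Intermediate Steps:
j(I(-1, 6))*48 = (-1 - 1*6)*48 = (-1 - 6)*48 = -7*48 = -336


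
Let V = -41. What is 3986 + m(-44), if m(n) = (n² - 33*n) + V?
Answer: 7333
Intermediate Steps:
m(n) = -41 + n² - 33*n (m(n) = (n² - 33*n) - 41 = -41 + n² - 33*n)
3986 + m(-44) = 3986 + (-41 + (-44)² - 33*(-44)) = 3986 + (-41 + 1936 + 1452) = 3986 + 3347 = 7333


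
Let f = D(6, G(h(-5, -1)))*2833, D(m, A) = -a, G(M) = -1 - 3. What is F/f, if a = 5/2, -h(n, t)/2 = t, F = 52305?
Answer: -20922/2833 ≈ -7.3851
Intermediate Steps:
h(n, t) = -2*t
a = 5/2 (a = 5*(½) = 5/2 ≈ 2.5000)
G(M) = -4
D(m, A) = -5/2 (D(m, A) = -1*5/2 = -5/2)
f = -14165/2 (f = -5/2*2833 = -14165/2 ≈ -7082.5)
F/f = 52305/(-14165/2) = 52305*(-2/14165) = -20922/2833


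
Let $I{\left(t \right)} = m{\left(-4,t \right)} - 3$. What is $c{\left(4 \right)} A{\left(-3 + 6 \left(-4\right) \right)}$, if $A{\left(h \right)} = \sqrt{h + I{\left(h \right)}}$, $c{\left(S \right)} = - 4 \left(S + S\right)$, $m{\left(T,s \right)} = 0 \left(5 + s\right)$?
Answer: $- 32 i \sqrt{30} \approx - 175.27 i$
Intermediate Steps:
$m{\left(T,s \right)} = 0$
$I{\left(t \right)} = -3$ ($I{\left(t \right)} = 0 - 3 = -3$)
$c{\left(S \right)} = - 8 S$ ($c{\left(S \right)} = - 4 \cdot 2 S = - 8 S$)
$A{\left(h \right)} = \sqrt{-3 + h}$ ($A{\left(h \right)} = \sqrt{h - 3} = \sqrt{-3 + h}$)
$c{\left(4 \right)} A{\left(-3 + 6 \left(-4\right) \right)} = \left(-8\right) 4 \sqrt{-3 + \left(-3 + 6 \left(-4\right)\right)} = - 32 \sqrt{-3 - 27} = - 32 \sqrt{-30} = - 32 i \sqrt{30}$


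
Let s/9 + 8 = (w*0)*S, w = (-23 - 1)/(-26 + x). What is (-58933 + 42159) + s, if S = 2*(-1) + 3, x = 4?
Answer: -16846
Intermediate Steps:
w = 12/11 (w = (-23 - 1)/(-26 + 4) = -24/(-22) = -24*(-1/22) = 12/11 ≈ 1.0909)
S = 1 (S = -2 + 3 = 1)
s = -72 (s = -72 + 9*(((12/11)*0)*1) = -72 + 9*(0*1) = -72 + 9*0 = -72 + 0 = -72)
(-58933 + 42159) + s = (-58933 + 42159) - 72 = -16774 - 72 = -16846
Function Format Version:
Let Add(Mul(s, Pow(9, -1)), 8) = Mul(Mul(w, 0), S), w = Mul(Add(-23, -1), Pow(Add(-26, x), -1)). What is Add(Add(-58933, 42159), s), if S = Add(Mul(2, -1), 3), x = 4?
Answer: -16846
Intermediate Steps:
w = Rational(12, 11) (w = Mul(Add(-23, -1), Pow(Add(-26, 4), -1)) = Mul(-24, Pow(-22, -1)) = Mul(-24, Rational(-1, 22)) = Rational(12, 11) ≈ 1.0909)
S = 1 (S = Add(-2, 3) = 1)
s = -72 (s = Add(-72, Mul(9, Mul(Mul(Rational(12, 11), 0), 1))) = Add(-72, Mul(9, Mul(0, 1))) = Add(-72, Mul(9, 0)) = Add(-72, 0) = -72)
Add(Add(-58933, 42159), s) = Add(Add(-58933, 42159), -72) = Add(-16774, -72) = -16846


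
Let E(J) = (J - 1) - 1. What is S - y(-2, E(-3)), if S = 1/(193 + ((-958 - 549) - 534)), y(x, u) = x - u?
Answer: -5545/1848 ≈ -3.0005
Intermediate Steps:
E(J) = -2 + J (E(J) = (-1 + J) - 1 = -2 + J)
S = -1/1848 (S = 1/(193 + (-1507 - 534)) = 1/(193 - 2041) = 1/(-1848) = -1/1848 ≈ -0.00054113)
S - y(-2, E(-3)) = -1/1848 - (-2 - (-2 - 3)) = -1/1848 - (-2 - 1*(-5)) = -1/1848 - (-2 + 5) = -1/1848 - 1*3 = -1/1848 - 3 = -5545/1848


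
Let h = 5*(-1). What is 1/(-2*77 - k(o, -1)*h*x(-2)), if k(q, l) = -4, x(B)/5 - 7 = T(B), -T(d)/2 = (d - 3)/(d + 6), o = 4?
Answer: -1/1104 ≈ -0.00090580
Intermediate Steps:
T(d) = -2*(-3 + d)/(6 + d) (T(d) = -2*(d - 3)/(d + 6) = -2*(-3 + d)/(6 + d))
h = -5
x(B) = 35 + 10*(3 - B)/(6 + B) (x(B) = 35 + 5*(2*(3 - B)/(6 + B)) = 35 + 10*(3 - B)/(6 + B))
1/(-2*77 - k(o, -1)*h*x(-2)) = 1/(-2*77 - (-4*(-5))*5*(48 + 5*(-2))/(6 - 2)) = 1/(-154 - 20*5*(48 - 10)/4) = 1/(-154 - 20*5*(¼)*38) = 1/(-154 - 20*95/2) = 1/(-154 - 1*950) = 1/(-154 - 950) = 1/(-1104) = -1/1104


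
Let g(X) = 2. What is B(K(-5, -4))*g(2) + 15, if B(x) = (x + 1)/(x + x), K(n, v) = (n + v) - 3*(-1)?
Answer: 95/6 ≈ 15.833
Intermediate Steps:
K(n, v) = 3 + n + v (K(n, v) = (n + v) + 3 = 3 + n + v)
B(x) = (1 + x)/(2*x) (B(x) = (1 + x)/((2*x)) = (1 + x)*(1/(2*x)) = (1 + x)/(2*x))
B(K(-5, -4))*g(2) + 15 = ((1 + (3 - 5 - 4))/(2*(3 - 5 - 4)))*2 + 15 = ((1/2)*(1 - 6)/(-6))*2 + 15 = ((1/2)*(-1/6)*(-5))*2 + 15 = (5/12)*2 + 15 = 5/6 + 15 = 95/6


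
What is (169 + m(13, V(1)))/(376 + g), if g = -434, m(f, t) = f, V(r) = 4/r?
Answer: -91/29 ≈ -3.1379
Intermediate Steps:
(169 + m(13, V(1)))/(376 + g) = (169 + 13)/(376 - 434) = 182/(-58) = 182*(-1/58) = -91/29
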